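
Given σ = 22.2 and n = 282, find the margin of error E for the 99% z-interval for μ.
Margin of error = 3.41

Margin of error = z* · σ/√n
= 2.576 · 22.2/√282
= 2.576 · 22.2/16.7929
= 3.41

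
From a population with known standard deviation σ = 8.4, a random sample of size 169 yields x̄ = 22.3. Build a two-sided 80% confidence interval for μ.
(21.47, 23.13)

z-interval (σ known):
z* = 1.282 for 80% confidence

Margin of error = z* · σ/√n = 1.282 · 8.4/√169 = 0.83

CI: (22.3 - 0.83, 22.3 + 0.83) = (21.47, 23.13)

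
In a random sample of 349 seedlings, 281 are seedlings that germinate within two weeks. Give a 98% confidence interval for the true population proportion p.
(0.756, 0.854)

Proportion CI:
p̂ = 281/349 = 0.80516
SE = √(p̂(1-p̂)/n) = √(0.80516 · 0.19484 / 349) = 0.02120

z* = 2.326
Margin = z* · SE = 2.326 · 0.02120 = 0.0493

CI: 0.80516 ± 0.0493 = (0.756, 0.854)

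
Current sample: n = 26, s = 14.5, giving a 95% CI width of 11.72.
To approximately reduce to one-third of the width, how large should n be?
n ≈ 234

CI width ∝ 1/√n
To reduce width by factor 3, need √n to grow by 3 → need 3² = 9 times as many samples.

Current: n = 26, width = 11.72
New: n = 234, width ≈ 3.73

Width reduced by factor of 11.72/3.73 = 3.14.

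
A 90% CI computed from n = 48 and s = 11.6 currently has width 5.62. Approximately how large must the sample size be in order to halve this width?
n ≈ 192

CI width ∝ 1/√n
To reduce width by factor 2, need √n to grow by 2 → need 2² = 4 times as many samples.

Current: n = 48, width = 5.62
New: n = 192, width ≈ 2.77

Width reduced by factor of 5.62/2.77 = 2.03.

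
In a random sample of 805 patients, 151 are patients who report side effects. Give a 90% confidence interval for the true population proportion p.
(0.165, 0.210)

Proportion CI:
p̂ = 151/805 = 0.18758
SE = √(p̂(1-p̂)/n) = √(0.18758 · 0.81242 / 805) = 0.01376

z* = 1.645
Margin = z* · SE = 1.645 · 0.01376 = 0.0226

CI: 0.18758 ± 0.0226 = (0.165, 0.210)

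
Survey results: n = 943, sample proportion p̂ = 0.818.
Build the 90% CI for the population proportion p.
(0.797, 0.839)

Proportion CI:
SE = √(p̂(1-p̂)/n) = √(0.818 · 0.182 / 943) = 0.01256

z* = 1.645
Margin = z* · SE = 1.645 · 0.01256 = 0.0207

CI: 0.818 ± 0.0207 = (0.797, 0.839)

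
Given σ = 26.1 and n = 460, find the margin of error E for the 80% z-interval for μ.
Margin of error = 1.56

Margin of error = z* · σ/√n
= 1.282 · 26.1/√460
= 1.282 · 26.1/21.4476
= 1.56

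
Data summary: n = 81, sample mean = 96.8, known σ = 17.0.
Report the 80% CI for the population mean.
(94.38, 99.22)

z-interval (σ known):
z* = 1.282 for 80% confidence

Margin of error = z* · σ/√n = 1.282 · 17.0/√81 = 2.42

CI: (96.8 - 2.42, 96.8 + 2.42) = (94.38, 99.22)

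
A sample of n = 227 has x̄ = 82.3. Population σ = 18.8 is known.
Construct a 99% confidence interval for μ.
(79.09, 85.51)

z-interval (σ known):
z* = 2.576 for 99% confidence

Margin of error = z* · σ/√n = 2.576 · 18.8/√227 = 3.21

CI: (82.3 - 3.21, 82.3 + 3.21) = (79.09, 85.51)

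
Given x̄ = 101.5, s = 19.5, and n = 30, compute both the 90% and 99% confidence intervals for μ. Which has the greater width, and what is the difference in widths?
99% CI is wider by 7.52

df = 29
90% CI: t* = 1.699, (95.45, 107.55), width = 2 · t* · s/√n = 12.10
99% CI: t* = 2.756, (91.69, 111.31), width = 2 · t* · s/√n = 19.62

The 99% CI is wider by 19.62 - 12.10 = 7.52.
Higher confidence requires a wider interval.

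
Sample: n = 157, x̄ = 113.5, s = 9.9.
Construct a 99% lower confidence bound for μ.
μ ≥ 111.64

Lower bound (one-sided):
t* = 2.350 (one-sided for 99%)
Lower bound = x̄ - t* · s/√n = 113.5 - 2.350 · 9.9/√157 = 111.64

We are 99% confident that μ ≥ 111.64.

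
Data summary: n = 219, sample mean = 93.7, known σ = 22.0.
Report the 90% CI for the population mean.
(91.25, 96.15)

z-interval (σ known):
z* = 1.645 for 90% confidence

Margin of error = z* · σ/√n = 1.645 · 22.0/√219 = 2.45

CI: (93.7 - 2.45, 93.7 + 2.45) = (91.25, 96.15)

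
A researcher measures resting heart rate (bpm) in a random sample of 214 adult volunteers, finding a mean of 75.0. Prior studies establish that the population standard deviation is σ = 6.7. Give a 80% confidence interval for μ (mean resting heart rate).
(74.41, 75.59)

z-interval (σ known):
z* = 1.282 for 80% confidence

Margin of error = z* · σ/√n = 1.282 · 6.7/√214 = 0.59

CI: (75.0 - 0.59, 75.0 + 0.59) = (74.41, 75.59)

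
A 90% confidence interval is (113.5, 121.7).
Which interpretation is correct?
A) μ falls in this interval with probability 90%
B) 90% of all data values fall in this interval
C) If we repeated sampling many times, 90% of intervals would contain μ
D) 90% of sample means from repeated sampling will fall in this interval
C

A) Wrong — μ is fixed; the randomness lives in the interval, not in μ.
B) Wrong — a CI is about the parameter μ, not individual data values.
C) Correct — this is the frequentist long-run coverage interpretation.
D) Wrong — coverage applies to intervals containing μ, not to future x̄ values.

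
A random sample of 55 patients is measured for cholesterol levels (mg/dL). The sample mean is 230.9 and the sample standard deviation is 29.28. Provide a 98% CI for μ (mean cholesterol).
(221.44, 240.36)

t-interval (σ unknown):
df = n - 1 = 54
t* = 2.397 for 98% confidence

Margin of error = t* · s/√n = 2.397 · 29.28/√55 = 9.46

CI: (221.44, 240.36)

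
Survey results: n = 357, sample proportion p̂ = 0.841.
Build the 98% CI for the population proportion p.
(0.796, 0.886)

Proportion CI:
SE = √(p̂(1-p̂)/n) = √(0.841 · 0.159 / 357) = 0.01935

z* = 2.326
Margin = z* · SE = 2.326 · 0.01935 = 0.0450

CI: 0.841 ± 0.0450 = (0.796, 0.886)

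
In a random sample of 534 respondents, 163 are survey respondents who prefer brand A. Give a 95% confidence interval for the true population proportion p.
(0.266, 0.344)

Proportion CI:
p̂ = 163/534 = 0.30524
SE = √(p̂(1-p̂)/n) = √(0.30524 · 0.69476 / 534) = 0.01993

z* = 1.960
Margin = z* · SE = 1.960 · 0.01993 = 0.0391

CI: 0.30524 ± 0.0391 = (0.266, 0.344)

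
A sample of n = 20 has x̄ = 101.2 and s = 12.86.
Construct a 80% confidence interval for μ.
(97.38, 105.02)

t-interval (σ unknown):
df = n - 1 = 19
t* = 1.328 for 80% confidence

Margin of error = t* · s/√n = 1.328 · 12.86/√20 = 3.82

CI: (97.38, 105.02)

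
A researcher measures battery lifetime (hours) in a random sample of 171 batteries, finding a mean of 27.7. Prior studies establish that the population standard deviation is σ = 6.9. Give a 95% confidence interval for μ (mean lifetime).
(26.67, 28.73)

z-interval (σ known):
z* = 1.960 for 95% confidence

Margin of error = z* · σ/√n = 1.960 · 6.9/√171 = 1.03

CI: (27.7 - 1.03, 27.7 + 1.03) = (26.67, 28.73)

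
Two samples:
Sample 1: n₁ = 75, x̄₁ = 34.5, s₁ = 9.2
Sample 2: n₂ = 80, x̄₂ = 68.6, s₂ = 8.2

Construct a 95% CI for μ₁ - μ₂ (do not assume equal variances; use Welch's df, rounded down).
(-36.87, -31.33)

Difference: x̄₁ - x̄₂ = -34.10
SE = √(s₁²/n₁ + s₂²/n₂) = √(9.2²/75 + 8.2²/80) = 1.4032
df = 148.25 → 148 (Welch–Satterthwaite, rounded down)
t* = 1.976

CI: -34.10 ± 1.976 · 1.4032 = -34.10 ± 2.77 = (-36.87, -31.33)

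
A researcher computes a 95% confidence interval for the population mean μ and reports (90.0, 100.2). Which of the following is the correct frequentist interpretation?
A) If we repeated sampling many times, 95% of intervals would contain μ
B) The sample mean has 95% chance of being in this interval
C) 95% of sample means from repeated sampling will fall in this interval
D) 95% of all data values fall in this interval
A

A) Correct — this is the frequentist long-run coverage interpretation.
B) Wrong — x̄ is observed and sits in the interval by construction.
C) Wrong — coverage applies to intervals containing μ, not to future x̄ values.
D) Wrong — a CI is about the parameter μ, not individual data values.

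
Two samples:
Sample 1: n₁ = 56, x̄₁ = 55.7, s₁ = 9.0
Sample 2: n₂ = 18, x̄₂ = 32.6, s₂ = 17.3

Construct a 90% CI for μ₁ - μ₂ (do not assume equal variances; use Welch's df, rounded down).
(15.77, 30.43)

Difference: x̄₁ - x̄₂ = 23.10
SE = √(s₁²/n₁ + s₂²/n₂) = √(9.0²/56 + 17.3²/18) = 4.2513
df = 20.04 → 20 (Welch–Satterthwaite, rounded down)
t* = 1.725

CI: 23.10 ± 1.725 · 4.2513 = 23.10 ± 7.33 = (15.77, 30.43)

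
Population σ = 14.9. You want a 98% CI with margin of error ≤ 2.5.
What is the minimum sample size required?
n ≥ 193

For margin E ≤ 2.5:
n ≥ (z* · σ / E)²
n ≥ (2.326 · 14.9 / 2.5)²
n ≥ 192.18

Minimum n = 193 (rounding up)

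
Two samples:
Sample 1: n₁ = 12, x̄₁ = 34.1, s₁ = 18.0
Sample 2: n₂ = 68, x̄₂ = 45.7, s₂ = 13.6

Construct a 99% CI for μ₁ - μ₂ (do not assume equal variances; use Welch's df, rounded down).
(-28.02, 4.82)

Difference: x̄₁ - x̄₂ = -11.60
SE = √(s₁²/n₁ + s₂²/n₂) = √(18.0²/12 + 13.6²/68) = 5.4516
df = 13.31 → 13 (Welch–Satterthwaite, rounded down)
t* = 3.012

CI: -11.60 ± 3.012 · 5.4516 = -11.60 ± 16.42 = (-28.02, 4.82)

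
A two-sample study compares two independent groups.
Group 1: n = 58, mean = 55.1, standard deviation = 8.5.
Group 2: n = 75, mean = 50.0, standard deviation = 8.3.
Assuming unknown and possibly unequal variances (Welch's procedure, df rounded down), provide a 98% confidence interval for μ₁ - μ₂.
(1.63, 8.57)

Difference: x̄₁ - x̄₂ = 5.10
SE = √(s₁²/n₁ + s₂²/n₂) = √(8.5²/58 + 8.3²/75) = 1.4711
df = 121.27 → 121 (Welch–Satterthwaite, rounded down)
t* = 2.358

CI: 5.10 ± 2.358 · 1.4711 = 5.10 ± 3.47 = (1.63, 8.57)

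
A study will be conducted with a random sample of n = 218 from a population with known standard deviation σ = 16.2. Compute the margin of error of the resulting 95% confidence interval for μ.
Margin of error = 2.15

Margin of error = z* · σ/√n
= 1.960 · 16.2/√218
= 1.960 · 16.2/14.7648
= 2.15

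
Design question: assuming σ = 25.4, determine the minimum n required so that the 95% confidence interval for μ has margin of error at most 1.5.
n ≥ 1102

For margin E ≤ 1.5:
n ≥ (z* · σ / E)²
n ≥ (1.960 · 25.4 / 1.5)²
n ≥ 1101.53

Minimum n = 1102 (rounding up)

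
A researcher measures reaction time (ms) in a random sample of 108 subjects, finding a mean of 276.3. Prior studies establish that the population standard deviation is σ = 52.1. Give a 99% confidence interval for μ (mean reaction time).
(263.39, 289.21)

z-interval (σ known):
z* = 2.576 for 99% confidence

Margin of error = z* · σ/√n = 2.576 · 52.1/√108 = 12.91

CI: (276.3 - 12.91, 276.3 + 12.91) = (263.39, 289.21)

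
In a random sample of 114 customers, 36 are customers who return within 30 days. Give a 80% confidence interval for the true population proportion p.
(0.260, 0.372)

Proportion CI:
p̂ = 36/114 = 0.31579
SE = √(p̂(1-p̂)/n) = √(0.31579 · 0.68421 / 114) = 0.04354

z* = 1.282
Margin = z* · SE = 1.282 · 0.04354 = 0.0558

CI: 0.31579 ± 0.0558 = (0.260, 0.372)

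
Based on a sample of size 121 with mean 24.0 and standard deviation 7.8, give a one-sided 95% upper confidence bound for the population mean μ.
μ ≤ 25.18

Upper bound (one-sided):
t* = 1.658 (one-sided for 95%)
Upper bound = x̄ + t* · s/√n = 24.0 + 1.658 · 7.8/√121 = 25.18

We are 95% confident that μ ≤ 25.18.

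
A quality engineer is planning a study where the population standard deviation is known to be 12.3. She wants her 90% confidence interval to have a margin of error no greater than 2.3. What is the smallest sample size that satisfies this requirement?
n ≥ 78

For margin E ≤ 2.3:
n ≥ (z* · σ / E)²
n ≥ (1.645 · 12.3 / 2.3)²
n ≥ 77.39

Minimum n = 78 (rounding up)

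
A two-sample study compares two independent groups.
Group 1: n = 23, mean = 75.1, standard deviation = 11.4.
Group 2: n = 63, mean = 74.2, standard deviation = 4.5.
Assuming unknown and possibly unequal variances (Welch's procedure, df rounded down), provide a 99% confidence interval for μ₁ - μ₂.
(-5.94, 7.74)

Difference: x̄₁ - x̄₂ = 0.90
SE = √(s₁²/n₁ + s₂²/n₂) = √(11.4²/23 + 4.5²/63) = 2.4437
df = 24.55 → 24 (Welch–Satterthwaite, rounded down)
t* = 2.797

CI: 0.90 ± 2.797 · 2.4437 = 0.90 ± 6.84 = (-5.94, 7.74)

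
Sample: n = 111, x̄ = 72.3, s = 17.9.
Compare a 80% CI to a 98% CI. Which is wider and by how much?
98% CI is wider by 3.64

df = 110
80% CI: t* = 1.289, (70.11, 74.49), width = 2 · t* · s/√n = 4.38
98% CI: t* = 2.361, (68.29, 76.31), width = 2 · t* · s/√n = 8.02

The 98% CI is wider by 8.02 - 4.38 = 3.64.
Higher confidence requires a wider interval.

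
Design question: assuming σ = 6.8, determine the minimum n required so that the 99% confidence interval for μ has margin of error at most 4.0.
n ≥ 20

For margin E ≤ 4.0:
n ≥ (z* · σ / E)²
n ≥ (2.576 · 6.8 / 4.0)²
n ≥ 19.18

Minimum n = 20 (rounding up)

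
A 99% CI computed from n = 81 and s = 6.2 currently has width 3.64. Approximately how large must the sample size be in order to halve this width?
n ≈ 324

CI width ∝ 1/√n
To reduce width by factor 2, need √n to grow by 2 → need 2² = 4 times as many samples.

Current: n = 81, width = 3.64
New: n = 324, width ≈ 1.78

Width reduced by factor of 3.64/1.78 = 2.04.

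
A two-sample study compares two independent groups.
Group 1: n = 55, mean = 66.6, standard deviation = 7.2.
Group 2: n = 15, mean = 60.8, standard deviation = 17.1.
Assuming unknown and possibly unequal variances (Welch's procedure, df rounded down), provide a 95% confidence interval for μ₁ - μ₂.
(-3.83, 15.43)

Difference: x̄₁ - x̄₂ = 5.80
SE = √(s₁²/n₁ + s₂²/n₂) = √(7.2²/55 + 17.1²/15) = 4.5207
df = 15.38 → 15 (Welch–Satterthwaite, rounded down)
t* = 2.131

CI: 5.80 ± 2.131 · 4.5207 = 5.80 ± 9.63 = (-3.83, 15.43)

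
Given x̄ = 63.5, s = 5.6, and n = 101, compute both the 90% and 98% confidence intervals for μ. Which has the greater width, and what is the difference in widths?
98% CI is wider by 0.78

df = 100
90% CI: t* = 1.660, (62.58, 64.42), width = 2 · t* · s/√n = 1.85
98% CI: t* = 2.364, (62.18, 64.82), width = 2 · t* · s/√n = 2.63

The 98% CI is wider by 2.63 - 1.85 = 0.78.
Higher confidence requires a wider interval.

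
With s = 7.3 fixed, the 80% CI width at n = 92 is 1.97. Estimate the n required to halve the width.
n ≈ 368

CI width ∝ 1/√n
To reduce width by factor 2, need √n to grow by 2 → need 2² = 4 times as many samples.

Current: n = 92, width = 1.97
New: n = 368, width ≈ 0.98

Width reduced by factor of 1.97/0.98 = 2.01.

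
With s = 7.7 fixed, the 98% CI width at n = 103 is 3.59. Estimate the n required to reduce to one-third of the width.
n ≈ 927

CI width ∝ 1/√n
To reduce width by factor 3, need √n to grow by 3 → need 3² = 9 times as many samples.

Current: n = 103, width = 3.59
New: n = 927, width ≈ 1.18

Width reduced by factor of 3.59/1.18 = 3.04.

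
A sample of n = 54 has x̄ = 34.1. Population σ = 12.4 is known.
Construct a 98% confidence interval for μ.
(30.18, 38.02)

z-interval (σ known):
z* = 2.326 for 98% confidence

Margin of error = z* · σ/√n = 2.326 · 12.4/√54 = 3.92

CI: (34.1 - 3.92, 34.1 + 3.92) = (30.18, 38.02)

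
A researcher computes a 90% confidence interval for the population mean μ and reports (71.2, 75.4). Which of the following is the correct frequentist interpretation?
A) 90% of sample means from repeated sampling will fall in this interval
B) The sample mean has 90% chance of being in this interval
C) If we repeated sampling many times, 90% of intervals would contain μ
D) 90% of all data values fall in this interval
C

A) Wrong — coverage applies to intervals containing μ, not to future x̄ values.
B) Wrong — x̄ is observed and sits in the interval by construction.
C) Correct — this is the frequentist long-run coverage interpretation.
D) Wrong — a CI is about the parameter μ, not individual data values.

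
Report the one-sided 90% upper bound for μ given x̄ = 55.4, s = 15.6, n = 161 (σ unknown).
μ ≤ 56.98

Upper bound (one-sided):
t* = 1.287 (one-sided for 90%)
Upper bound = x̄ + t* · s/√n = 55.4 + 1.287 · 15.6/√161 = 56.98

We are 90% confident that μ ≤ 56.98.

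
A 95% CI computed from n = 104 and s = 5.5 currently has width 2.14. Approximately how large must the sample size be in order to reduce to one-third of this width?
n ≈ 936

CI width ∝ 1/√n
To reduce width by factor 3, need √n to grow by 3 → need 3² = 9 times as many samples.

Current: n = 104, width = 2.14
New: n = 936, width ≈ 0.71

Width reduced by factor of 2.14/0.71 = 3.01.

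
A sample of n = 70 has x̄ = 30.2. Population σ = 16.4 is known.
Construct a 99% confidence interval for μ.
(25.15, 35.25)

z-interval (σ known):
z* = 2.576 for 99% confidence

Margin of error = z* · σ/√n = 2.576 · 16.4/√70 = 5.05

CI: (30.2 - 5.05, 30.2 + 5.05) = (25.15, 35.25)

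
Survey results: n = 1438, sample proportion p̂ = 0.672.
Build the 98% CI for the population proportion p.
(0.643, 0.701)

Proportion CI:
SE = √(p̂(1-p̂)/n) = √(0.672 · 0.328 / 1438) = 0.01238

z* = 2.326
Margin = z* · SE = 2.326 · 0.01238 = 0.0288

CI: 0.672 ± 0.0288 = (0.643, 0.701)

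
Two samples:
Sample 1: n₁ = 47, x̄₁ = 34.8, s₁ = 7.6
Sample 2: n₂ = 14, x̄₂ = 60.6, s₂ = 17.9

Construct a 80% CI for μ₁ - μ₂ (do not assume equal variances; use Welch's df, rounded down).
(-32.40, -19.20)

Difference: x̄₁ - x̄₂ = -25.80
SE = √(s₁²/n₁ + s₂²/n₂) = √(7.6²/47 + 17.9²/14) = 4.9107
df = 14.42 → 14 (Welch–Satterthwaite, rounded down)
t* = 1.345

CI: -25.80 ± 1.345 · 4.9107 = -25.80 ± 6.60 = (-32.40, -19.20)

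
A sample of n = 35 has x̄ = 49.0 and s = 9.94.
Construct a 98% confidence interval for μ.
(44.90, 53.10)

t-interval (σ unknown):
df = n - 1 = 34
t* = 2.441 for 98% confidence

Margin of error = t* · s/√n = 2.441 · 9.94/√35 = 4.10

CI: (44.90, 53.10)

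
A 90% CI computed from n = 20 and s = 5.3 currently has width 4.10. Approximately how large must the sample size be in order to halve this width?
n ≈ 80

CI width ∝ 1/√n
To reduce width by factor 2, need √n to grow by 2 → need 2² = 4 times as many samples.

Current: n = 20, width = 4.10
New: n = 80, width ≈ 1.97

Width reduced by factor of 4.10/1.97 = 2.08.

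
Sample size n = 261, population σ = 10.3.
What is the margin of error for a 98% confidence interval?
Margin of error = 1.48

Margin of error = z* · σ/√n
= 2.326 · 10.3/√261
= 2.326 · 10.3/16.1555
= 1.48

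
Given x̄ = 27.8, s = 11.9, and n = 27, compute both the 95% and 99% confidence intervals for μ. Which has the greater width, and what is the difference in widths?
99% CI is wider by 3.31

df = 26
95% CI: t* = 2.056, (23.09, 32.51), width = 2 · t* · s/√n = 9.42
99% CI: t* = 2.779, (21.44, 34.16), width = 2 · t* · s/√n = 12.73

The 99% CI is wider by 12.73 - 9.42 = 3.31.
Higher confidence requires a wider interval.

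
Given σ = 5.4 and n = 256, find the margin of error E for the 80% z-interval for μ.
Margin of error = 0.43

Margin of error = z* · σ/√n
= 1.282 · 5.4/√256
= 1.282 · 5.4/16.0000
= 0.43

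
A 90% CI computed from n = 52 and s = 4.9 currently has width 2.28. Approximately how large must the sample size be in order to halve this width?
n ≈ 208

CI width ∝ 1/√n
To reduce width by factor 2, need √n to grow by 2 → need 2² = 4 times as many samples.

Current: n = 52, width = 2.28
New: n = 208, width ≈ 1.12

Width reduced by factor of 2.28/1.12 = 2.04.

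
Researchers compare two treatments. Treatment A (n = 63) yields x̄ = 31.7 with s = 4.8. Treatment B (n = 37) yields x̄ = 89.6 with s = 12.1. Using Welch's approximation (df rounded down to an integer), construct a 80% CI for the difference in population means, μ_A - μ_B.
(-60.61, -55.19)

Difference: x̄₁ - x̄₂ = -57.90
SE = √(s₁²/n₁ + s₂²/n₂) = √(4.8²/63 + 12.1²/37) = 2.0791
df = 42.75 → 42 (Welch–Satterthwaite, rounded down)
t* = 1.302

CI: -57.90 ± 1.302 · 2.0791 = -57.90 ± 2.71 = (-60.61, -55.19)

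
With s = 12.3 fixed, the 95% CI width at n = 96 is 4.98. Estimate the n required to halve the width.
n ≈ 384

CI width ∝ 1/√n
To reduce width by factor 2, need √n to grow by 2 → need 2² = 4 times as many samples.

Current: n = 96, width = 4.98
New: n = 384, width ≈ 2.47

Width reduced by factor of 4.98/2.47 = 2.02.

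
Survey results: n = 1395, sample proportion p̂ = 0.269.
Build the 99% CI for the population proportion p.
(0.238, 0.300)

Proportion CI:
SE = √(p̂(1-p̂)/n) = √(0.269 · 0.731 / 1395) = 0.01187

z* = 2.576
Margin = z* · SE = 2.576 · 0.01187 = 0.0306

CI: 0.269 ± 0.0306 = (0.238, 0.300)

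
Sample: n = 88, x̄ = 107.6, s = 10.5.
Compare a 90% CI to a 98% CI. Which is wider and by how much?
98% CI is wider by 1.59

df = 87
90% CI: t* = 1.663, (105.74, 109.46), width = 2 · t* · s/√n = 3.72
98% CI: t* = 2.370, (104.95, 110.25), width = 2 · t* · s/√n = 5.31

The 98% CI is wider by 5.31 - 3.72 = 1.59.
Higher confidence requires a wider interval.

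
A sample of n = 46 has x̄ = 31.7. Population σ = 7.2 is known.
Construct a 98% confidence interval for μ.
(29.23, 34.17)

z-interval (σ known):
z* = 2.326 for 98% confidence

Margin of error = z* · σ/√n = 2.326 · 7.2/√46 = 2.47

CI: (31.7 - 2.47, 31.7 + 2.47) = (29.23, 34.17)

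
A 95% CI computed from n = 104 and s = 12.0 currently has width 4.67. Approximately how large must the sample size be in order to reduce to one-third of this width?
n ≈ 936

CI width ∝ 1/√n
To reduce width by factor 3, need √n to grow by 3 → need 3² = 9 times as many samples.

Current: n = 104, width = 4.67
New: n = 936, width ≈ 1.54

Width reduced by factor of 4.67/1.54 = 3.03.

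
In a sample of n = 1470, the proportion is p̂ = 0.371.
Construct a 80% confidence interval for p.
(0.355, 0.387)

Proportion CI:
SE = √(p̂(1-p̂)/n) = √(0.371 · 0.629 / 1470) = 0.01260

z* = 1.282
Margin = z* · SE = 1.282 · 0.01260 = 0.0162

CI: 0.371 ± 0.0162 = (0.355, 0.387)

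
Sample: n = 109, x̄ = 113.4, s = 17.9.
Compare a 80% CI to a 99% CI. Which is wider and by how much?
99% CI is wider by 4.57

df = 108
80% CI: t* = 1.289, (111.19, 115.61), width = 2 · t* · s/√n = 4.42
99% CI: t* = 2.622, (108.90, 117.90), width = 2 · t* · s/√n = 8.99

The 99% CI is wider by 8.99 - 4.42 = 4.57.
Higher confidence requires a wider interval.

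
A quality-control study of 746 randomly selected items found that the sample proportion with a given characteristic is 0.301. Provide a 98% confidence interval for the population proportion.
(0.262, 0.340)

Proportion CI:
SE = √(p̂(1-p̂)/n) = √(0.301 · 0.699 / 746) = 0.01679

z* = 2.326
Margin = z* · SE = 2.326 · 0.01679 = 0.0391

CI: 0.301 ± 0.0391 = (0.262, 0.340)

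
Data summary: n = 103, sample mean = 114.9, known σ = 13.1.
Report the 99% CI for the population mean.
(111.57, 118.23)

z-interval (σ known):
z* = 2.576 for 99% confidence

Margin of error = z* · σ/√n = 2.576 · 13.1/√103 = 3.33

CI: (114.9 - 3.33, 114.9 + 3.33) = (111.57, 118.23)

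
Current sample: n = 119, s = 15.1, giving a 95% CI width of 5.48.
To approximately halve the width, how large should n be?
n ≈ 476

CI width ∝ 1/√n
To reduce width by factor 2, need √n to grow by 2 → need 2² = 4 times as many samples.

Current: n = 119, width = 5.48
New: n = 476, width ≈ 2.72

Width reduced by factor of 5.48/2.72 = 2.01.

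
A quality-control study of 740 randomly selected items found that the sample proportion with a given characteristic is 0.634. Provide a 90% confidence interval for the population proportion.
(0.605, 0.663)

Proportion CI:
SE = √(p̂(1-p̂)/n) = √(0.634 · 0.366 / 740) = 0.01771

z* = 1.645
Margin = z* · SE = 1.645 · 0.01771 = 0.0291

CI: 0.634 ± 0.0291 = (0.605, 0.663)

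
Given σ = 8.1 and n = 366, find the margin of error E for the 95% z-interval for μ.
Margin of error = 0.83

Margin of error = z* · σ/√n
= 1.960 · 8.1/√366
= 1.960 · 8.1/19.1311
= 0.83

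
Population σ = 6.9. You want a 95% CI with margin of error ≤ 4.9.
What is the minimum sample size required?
n ≥ 8

For margin E ≤ 4.9:
n ≥ (z* · σ / E)²
n ≥ (1.960 · 6.9 / 4.9)²
n ≥ 7.62

Minimum n = 8 (rounding up)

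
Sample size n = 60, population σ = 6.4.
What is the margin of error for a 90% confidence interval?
Margin of error = 1.36

Margin of error = z* · σ/√n
= 1.645 · 6.4/√60
= 1.645 · 6.4/7.7460
= 1.36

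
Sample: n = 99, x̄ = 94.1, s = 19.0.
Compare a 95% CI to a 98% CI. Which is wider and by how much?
98% CI is wider by 1.45

df = 98
95% CI: t* = 1.984, (90.31, 97.89), width = 2 · t* · s/√n = 7.58
98% CI: t* = 2.365, (89.58, 98.62), width = 2 · t* · s/√n = 9.03

The 98% CI is wider by 9.03 - 7.58 = 1.45.
Higher confidence requires a wider interval.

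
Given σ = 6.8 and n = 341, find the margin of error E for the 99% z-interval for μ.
Margin of error = 0.95

Margin of error = z* · σ/√n
= 2.576 · 6.8/√341
= 2.576 · 6.8/18.4662
= 0.95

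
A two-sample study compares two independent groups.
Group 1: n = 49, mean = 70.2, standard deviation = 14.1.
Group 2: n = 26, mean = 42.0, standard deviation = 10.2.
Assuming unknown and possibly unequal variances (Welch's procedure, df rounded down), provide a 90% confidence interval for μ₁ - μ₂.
(23.46, 32.94)

Difference: x̄₁ - x̄₂ = 28.20
SE = √(s₁²/n₁ + s₂²/n₂) = √(14.1²/49 + 10.2²/26) = 2.8388
df = 66.04 → 66 (Welch–Satterthwaite, rounded down)
t* = 1.668

CI: 28.20 ± 1.668 · 2.8388 = 28.20 ± 4.74 = (23.46, 32.94)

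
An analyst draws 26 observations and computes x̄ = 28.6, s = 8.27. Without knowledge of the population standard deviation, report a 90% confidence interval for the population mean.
(25.83, 31.37)

t-interval (σ unknown):
df = n - 1 = 25
t* = 1.708 for 90% confidence

Margin of error = t* · s/√n = 1.708 · 8.27/√26 = 2.77

CI: (25.83, 31.37)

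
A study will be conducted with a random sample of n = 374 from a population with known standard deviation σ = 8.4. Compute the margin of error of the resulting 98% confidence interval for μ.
Margin of error = 1.01

Margin of error = z* · σ/√n
= 2.326 · 8.4/√374
= 2.326 · 8.4/19.3391
= 1.01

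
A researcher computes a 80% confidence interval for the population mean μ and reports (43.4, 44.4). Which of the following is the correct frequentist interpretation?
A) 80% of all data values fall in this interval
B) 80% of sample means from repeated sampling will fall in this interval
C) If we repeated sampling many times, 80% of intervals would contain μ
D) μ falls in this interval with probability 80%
C

A) Wrong — a CI is about the parameter μ, not individual data values.
B) Wrong — coverage applies to intervals containing μ, not to future x̄ values.
C) Correct — this is the frequentist long-run coverage interpretation.
D) Wrong — μ is fixed; the randomness lives in the interval, not in μ.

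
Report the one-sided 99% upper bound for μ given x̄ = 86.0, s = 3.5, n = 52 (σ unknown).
μ ≤ 87.17

Upper bound (one-sided):
t* = 2.402 (one-sided for 99%)
Upper bound = x̄ + t* · s/√n = 86.0 + 2.402 · 3.5/√52 = 87.17

We are 99% confident that μ ≤ 87.17.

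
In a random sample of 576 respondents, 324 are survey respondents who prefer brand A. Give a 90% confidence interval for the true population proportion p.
(0.528, 0.597)

Proportion CI:
p̂ = 324/576 = 0.56250
SE = √(p̂(1-p̂)/n) = √(0.56250 · 0.43750 / 576) = 0.02067

z* = 1.645
Margin = z* · SE = 1.645 · 0.02067 = 0.0340

CI: 0.56250 ± 0.0340 = (0.528, 0.597)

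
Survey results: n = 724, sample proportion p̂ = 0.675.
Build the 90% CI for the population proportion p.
(0.646, 0.704)

Proportion CI:
SE = √(p̂(1-p̂)/n) = √(0.675 · 0.325 / 724) = 0.01741

z* = 1.645
Margin = z* · SE = 1.645 · 0.01741 = 0.0286

CI: 0.675 ± 0.0286 = (0.646, 0.704)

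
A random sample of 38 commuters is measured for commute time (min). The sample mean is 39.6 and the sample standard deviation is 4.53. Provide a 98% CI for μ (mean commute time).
(37.81, 41.39)

t-interval (σ unknown):
df = n - 1 = 37
t* = 2.431 for 98% confidence

Margin of error = t* · s/√n = 2.431 · 4.53/√38 = 1.79

CI: (37.81, 41.39)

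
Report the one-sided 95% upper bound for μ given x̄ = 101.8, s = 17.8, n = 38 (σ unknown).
μ ≤ 106.67

Upper bound (one-sided):
t* = 1.687 (one-sided for 95%)
Upper bound = x̄ + t* · s/√n = 101.8 + 1.687 · 17.8/√38 = 106.67

We are 95% confident that μ ≤ 106.67.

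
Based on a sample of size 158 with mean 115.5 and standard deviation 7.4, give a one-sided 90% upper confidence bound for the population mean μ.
μ ≤ 116.26

Upper bound (one-sided):
t* = 1.287 (one-sided for 90%)
Upper bound = x̄ + t* · s/√n = 115.5 + 1.287 · 7.4/√158 = 116.26

We are 90% confident that μ ≤ 116.26.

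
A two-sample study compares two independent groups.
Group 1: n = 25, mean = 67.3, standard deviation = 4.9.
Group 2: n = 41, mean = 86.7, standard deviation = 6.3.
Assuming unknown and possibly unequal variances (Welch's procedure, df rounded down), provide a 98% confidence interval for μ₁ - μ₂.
(-22.72, -16.08)

Difference: x̄₁ - x̄₂ = -19.40
SE = √(s₁²/n₁ + s₂²/n₂) = √(4.9²/25 + 6.3²/41) = 1.3887
df = 60.12 → 60 (Welch–Satterthwaite, rounded down)
t* = 2.390

CI: -19.40 ± 2.390 · 1.3887 = -19.40 ± 3.32 = (-22.72, -16.08)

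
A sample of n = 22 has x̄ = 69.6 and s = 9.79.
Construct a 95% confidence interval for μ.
(65.26, 73.94)

t-interval (σ unknown):
df = n - 1 = 21
t* = 2.080 for 95% confidence

Margin of error = t* · s/√n = 2.080 · 9.79/√22 = 4.34

CI: (65.26, 73.94)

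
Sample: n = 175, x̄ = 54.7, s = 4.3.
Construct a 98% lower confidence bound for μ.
μ ≥ 54.03

Lower bound (one-sided):
t* = 2.069 (one-sided for 98%)
Lower bound = x̄ - t* · s/√n = 54.7 - 2.069 · 4.3/√175 = 54.03

We are 98% confident that μ ≥ 54.03.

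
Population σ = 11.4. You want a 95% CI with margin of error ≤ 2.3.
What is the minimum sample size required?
n ≥ 95

For margin E ≤ 2.3:
n ≥ (z* · σ / E)²
n ≥ (1.960 · 11.4 / 2.3)²
n ≥ 94.38

Minimum n = 95 (rounding up)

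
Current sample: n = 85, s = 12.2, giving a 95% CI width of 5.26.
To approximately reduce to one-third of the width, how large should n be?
n ≈ 765

CI width ∝ 1/√n
To reduce width by factor 3, need √n to grow by 3 → need 3² = 9 times as many samples.

Current: n = 85, width = 5.26
New: n = 765, width ≈ 1.73

Width reduced by factor of 5.26/1.73 = 3.04.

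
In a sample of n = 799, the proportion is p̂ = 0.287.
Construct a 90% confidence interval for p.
(0.261, 0.313)

Proportion CI:
SE = √(p̂(1-p̂)/n) = √(0.287 · 0.713 / 799) = 0.01600

z* = 1.645
Margin = z* · SE = 1.645 · 0.01600 = 0.0263

CI: 0.287 ± 0.0263 = (0.261, 0.313)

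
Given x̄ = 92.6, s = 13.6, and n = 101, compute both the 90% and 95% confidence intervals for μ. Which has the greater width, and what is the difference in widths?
95% CI is wider by 0.88

df = 100
90% CI: t* = 1.660, (90.35, 94.85), width = 2 · t* · s/√n = 4.49
95% CI: t* = 1.984, (89.92, 95.28), width = 2 · t* · s/√n = 5.37

The 95% CI is wider by 5.37 - 4.49 = 0.88.
Higher confidence requires a wider interval.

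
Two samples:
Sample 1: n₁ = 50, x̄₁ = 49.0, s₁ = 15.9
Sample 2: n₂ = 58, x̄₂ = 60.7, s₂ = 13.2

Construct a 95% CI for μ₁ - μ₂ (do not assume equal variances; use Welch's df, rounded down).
(-17.34, -6.06)

Difference: x̄₁ - x̄₂ = -11.70
SE = √(s₁²/n₁ + s₂²/n₂) = √(15.9²/50 + 13.2²/58) = 2.8391
df = 95.53 → 95 (Welch–Satterthwaite, rounded down)
t* = 1.985

CI: -11.70 ± 1.985 · 2.8391 = -11.70 ± 5.64 = (-17.34, -6.06)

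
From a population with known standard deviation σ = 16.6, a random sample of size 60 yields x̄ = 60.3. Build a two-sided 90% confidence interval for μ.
(56.77, 63.83)

z-interval (σ known):
z* = 1.645 for 90% confidence

Margin of error = z* · σ/√n = 1.645 · 16.6/√60 = 3.53

CI: (60.3 - 3.53, 60.3 + 3.53) = (56.77, 63.83)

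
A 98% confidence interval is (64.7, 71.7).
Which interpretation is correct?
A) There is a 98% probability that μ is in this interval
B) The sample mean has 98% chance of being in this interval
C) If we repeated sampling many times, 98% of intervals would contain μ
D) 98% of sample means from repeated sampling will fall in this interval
C

A) Wrong — μ is fixed; the randomness lives in the interval, not in μ.
B) Wrong — x̄ is observed and sits in the interval by construction.
C) Correct — this is the frequentist long-run coverage interpretation.
D) Wrong — coverage applies to intervals containing μ, not to future x̄ values.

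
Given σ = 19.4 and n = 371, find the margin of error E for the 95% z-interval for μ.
Margin of error = 1.97

Margin of error = z* · σ/√n
= 1.960 · 19.4/√371
= 1.960 · 19.4/19.2614
= 1.97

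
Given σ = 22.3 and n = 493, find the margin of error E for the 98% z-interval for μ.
Margin of error = 2.34

Margin of error = z* · σ/√n
= 2.326 · 22.3/√493
= 2.326 · 22.3/22.2036
= 2.34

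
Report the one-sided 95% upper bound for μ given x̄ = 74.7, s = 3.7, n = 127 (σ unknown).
μ ≤ 75.24

Upper bound (one-sided):
t* = 1.657 (one-sided for 95%)
Upper bound = x̄ + t* · s/√n = 74.7 + 1.657 · 3.7/√127 = 75.24

We are 95% confident that μ ≤ 75.24.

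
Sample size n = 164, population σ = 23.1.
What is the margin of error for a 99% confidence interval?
Margin of error = 4.65

Margin of error = z* · σ/√n
= 2.576 · 23.1/√164
= 2.576 · 23.1/12.8062
= 4.65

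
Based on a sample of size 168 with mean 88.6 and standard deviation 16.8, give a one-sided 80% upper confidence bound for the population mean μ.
μ ≤ 89.69

Upper bound (one-sided):
t* = 0.844 (one-sided for 80%)
Upper bound = x̄ + t* · s/√n = 88.6 + 0.844 · 16.8/√168 = 89.69

We are 80% confident that μ ≤ 89.69.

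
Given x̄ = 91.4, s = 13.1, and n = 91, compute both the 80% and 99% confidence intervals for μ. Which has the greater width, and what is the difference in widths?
99% CI is wider by 3.68

df = 90
80% CI: t* = 1.291, (89.63, 93.17), width = 2 · t* · s/√n = 3.55
99% CI: t* = 2.632, (87.79, 95.01), width = 2 · t* · s/√n = 7.23

The 99% CI is wider by 7.23 - 3.55 = 3.68.
Higher confidence requires a wider interval.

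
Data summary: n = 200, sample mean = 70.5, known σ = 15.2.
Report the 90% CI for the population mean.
(68.73, 72.27)

z-interval (σ known):
z* = 1.645 for 90% confidence

Margin of error = z* · σ/√n = 1.645 · 15.2/√200 = 1.77

CI: (70.5 - 1.77, 70.5 + 1.77) = (68.73, 72.27)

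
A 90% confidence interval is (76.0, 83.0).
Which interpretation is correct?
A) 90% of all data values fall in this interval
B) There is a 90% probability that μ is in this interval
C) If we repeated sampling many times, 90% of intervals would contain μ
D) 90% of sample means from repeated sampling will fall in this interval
C

A) Wrong — a CI is about the parameter μ, not individual data values.
B) Wrong — μ is fixed; the randomness lives in the interval, not in μ.
C) Correct — this is the frequentist long-run coverage interpretation.
D) Wrong — coverage applies to intervals containing μ, not to future x̄ values.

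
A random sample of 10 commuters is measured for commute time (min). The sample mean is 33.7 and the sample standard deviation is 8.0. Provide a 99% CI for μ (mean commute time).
(25.48, 41.92)

t-interval (σ unknown):
df = n - 1 = 9
t* = 3.250 for 99% confidence

Margin of error = t* · s/√n = 3.250 · 8.0/√10 = 8.22

CI: (25.48, 41.92)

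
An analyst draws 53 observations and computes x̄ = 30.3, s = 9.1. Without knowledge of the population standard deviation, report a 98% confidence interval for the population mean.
(27.30, 33.30)

t-interval (σ unknown):
df = n - 1 = 52
t* = 2.400 for 98% confidence

Margin of error = t* · s/√n = 2.400 · 9.1/√53 = 3.00

CI: (27.30, 33.30)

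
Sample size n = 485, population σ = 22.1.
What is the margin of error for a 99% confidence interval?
Margin of error = 2.59

Margin of error = z* · σ/√n
= 2.576 · 22.1/√485
= 2.576 · 22.1/22.0227
= 2.59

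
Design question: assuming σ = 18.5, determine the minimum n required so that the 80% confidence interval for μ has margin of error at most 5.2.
n ≥ 21

For margin E ≤ 5.2:
n ≥ (z* · σ / E)²
n ≥ (1.282 · 18.5 / 5.2)²
n ≥ 20.80

Minimum n = 21 (rounding up)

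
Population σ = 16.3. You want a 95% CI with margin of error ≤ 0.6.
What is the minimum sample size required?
n ≥ 2836

For margin E ≤ 0.6:
n ≥ (z* · σ / E)²
n ≥ (1.960 · 16.3 / 0.6)²
n ≥ 2835.21

Minimum n = 2836 (rounding up)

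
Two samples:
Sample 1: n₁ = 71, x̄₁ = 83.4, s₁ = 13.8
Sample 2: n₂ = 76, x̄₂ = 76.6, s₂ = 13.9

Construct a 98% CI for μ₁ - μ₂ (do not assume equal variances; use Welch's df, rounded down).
(1.42, 12.18)

Difference: x̄₁ - x̄₂ = 6.80
SE = √(s₁²/n₁ + s₂²/n₂) = √(13.8²/71 + 13.9²/76) = 2.2857
df = 144.46 → 144 (Welch–Satterthwaite, rounded down)
t* = 2.353

CI: 6.80 ± 2.353 · 2.2857 = 6.80 ± 5.38 = (1.42, 12.18)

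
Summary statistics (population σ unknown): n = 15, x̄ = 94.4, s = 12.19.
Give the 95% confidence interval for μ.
(87.65, 101.15)

t-interval (σ unknown):
df = n - 1 = 14
t* = 2.145 for 95% confidence

Margin of error = t* · s/√n = 2.145 · 12.19/√15 = 6.75

CI: (87.65, 101.15)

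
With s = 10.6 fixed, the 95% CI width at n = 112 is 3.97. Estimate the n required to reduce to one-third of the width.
n ≈ 1008

CI width ∝ 1/√n
To reduce width by factor 3, need √n to grow by 3 → need 3² = 9 times as many samples.

Current: n = 112, width = 3.97
New: n = 1008, width ≈ 1.31

Width reduced by factor of 3.97/1.31 = 3.03.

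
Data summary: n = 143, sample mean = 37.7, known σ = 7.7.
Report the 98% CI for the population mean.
(36.20, 39.20)

z-interval (σ known):
z* = 2.326 for 98% confidence

Margin of error = z* · σ/√n = 2.326 · 7.7/√143 = 1.50

CI: (37.7 - 1.50, 37.7 + 1.50) = (36.20, 39.20)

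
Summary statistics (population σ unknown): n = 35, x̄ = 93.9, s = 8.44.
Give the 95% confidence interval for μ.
(91.00, 96.80)

t-interval (σ unknown):
df = n - 1 = 34
t* = 2.032 for 95% confidence

Margin of error = t* · s/√n = 2.032 · 8.44/√35 = 2.90

CI: (91.00, 96.80)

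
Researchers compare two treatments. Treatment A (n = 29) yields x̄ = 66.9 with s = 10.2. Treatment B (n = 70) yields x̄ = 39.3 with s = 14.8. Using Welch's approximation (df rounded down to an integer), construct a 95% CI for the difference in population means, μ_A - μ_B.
(22.43, 32.77)

Difference: x̄₁ - x̄₂ = 27.60
SE = √(s₁²/n₁ + s₂²/n₂) = √(10.2²/29 + 14.8²/70) = 2.5917
df = 74.99 → 74 (Welch–Satterthwaite, rounded down)
t* = 1.993

CI: 27.60 ± 1.993 · 2.5917 = 27.60 ± 5.17 = (22.43, 32.77)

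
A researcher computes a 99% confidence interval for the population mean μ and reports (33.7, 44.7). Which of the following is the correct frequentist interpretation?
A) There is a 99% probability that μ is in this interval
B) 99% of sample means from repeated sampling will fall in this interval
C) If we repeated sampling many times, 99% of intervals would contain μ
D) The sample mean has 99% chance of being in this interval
C

A) Wrong — μ is fixed; the randomness lives in the interval, not in μ.
B) Wrong — coverage applies to intervals containing μ, not to future x̄ values.
C) Correct — this is the frequentist long-run coverage interpretation.
D) Wrong — x̄ is observed and sits in the interval by construction.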